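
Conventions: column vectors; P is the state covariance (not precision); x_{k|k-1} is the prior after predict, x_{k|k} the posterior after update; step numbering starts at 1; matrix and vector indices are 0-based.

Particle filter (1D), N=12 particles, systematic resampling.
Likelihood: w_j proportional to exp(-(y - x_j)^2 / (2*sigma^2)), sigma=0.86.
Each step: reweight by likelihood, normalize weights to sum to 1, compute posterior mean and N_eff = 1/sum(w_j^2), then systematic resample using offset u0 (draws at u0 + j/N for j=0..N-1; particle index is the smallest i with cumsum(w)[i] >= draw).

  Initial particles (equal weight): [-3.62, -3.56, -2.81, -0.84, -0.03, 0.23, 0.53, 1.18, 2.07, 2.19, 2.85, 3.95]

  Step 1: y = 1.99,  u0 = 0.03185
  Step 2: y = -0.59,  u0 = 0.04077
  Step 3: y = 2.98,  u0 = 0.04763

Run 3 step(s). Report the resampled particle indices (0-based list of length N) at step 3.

resampled_idx = [4, 7, 7, 8, 8, 9, 9, 10, 10, 10, 11, 11]

step 1: w=[0.0000, 0.0000, 0.0000, 0.0012, 0.0170, 0.0331, 0.0636, 0.1725, 0.2677, 0.2617, 0.1631, 0.0200]  mean=1.9145  Neff=4.9422  idx=[5, 7, 7, 7, 8, 8, 8, 9, 9, 9, 10, 10]
step 2: w=[0.6118, 0.1159, 0.1159, 0.1159, 0.0081, 0.0081, 0.0081, 0.0052, 0.0052, 0.0052, 0.0003, 0.0003]  mean=0.6371  Neff=2.4103  idx=[0, 0, 0, 0, 0, 0, 0, 1, 1, 2, 3, 3]
step 3: w=[0.0100, 0.0100, 0.0100, 0.0100, 0.0100, 0.0100, 0.0100, 0.1860, 0.1860, 0.1860, 0.1860, 0.1860]  mean=1.1134  Neff=5.7585  idx=[4, 7, 7, 8, 8, 9, 9, 10, 10, 10, 11, 11]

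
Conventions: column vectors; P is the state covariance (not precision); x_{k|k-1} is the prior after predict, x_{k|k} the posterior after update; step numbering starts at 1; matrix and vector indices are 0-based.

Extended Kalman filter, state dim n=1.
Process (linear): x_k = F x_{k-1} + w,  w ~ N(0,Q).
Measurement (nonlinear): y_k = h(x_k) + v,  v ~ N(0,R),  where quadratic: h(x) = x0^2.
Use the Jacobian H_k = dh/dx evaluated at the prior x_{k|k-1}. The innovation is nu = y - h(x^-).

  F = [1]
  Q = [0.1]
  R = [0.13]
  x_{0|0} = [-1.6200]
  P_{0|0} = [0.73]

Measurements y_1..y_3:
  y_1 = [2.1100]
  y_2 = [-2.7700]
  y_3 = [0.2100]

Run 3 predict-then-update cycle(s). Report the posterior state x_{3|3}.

x_post = [0.0200]

step 1: x^-=[-1.6200]  P^-=[0.8300]  H_jac=[-3.2400]  S=[8.8430]  K=[-0.3041]  nu=[-0.5144]  x^+=[-1.4636]  P^+=[0.0122]
step 2: x^-=[-1.4636]  P^-=[0.1122]  H_jac=[-2.9271]  S=[1.0914]  K=[-0.3009]  nu=[-4.9120]  x^+=[0.0146]  P^+=[0.0134]
step 3: x^-=[0.0146]  P^-=[0.1134]  H_jac=[0.0293]  S=[0.1301]  K=[0.0255]  nu=[0.2098]  x^+=[0.0200]  P^+=[0.1133]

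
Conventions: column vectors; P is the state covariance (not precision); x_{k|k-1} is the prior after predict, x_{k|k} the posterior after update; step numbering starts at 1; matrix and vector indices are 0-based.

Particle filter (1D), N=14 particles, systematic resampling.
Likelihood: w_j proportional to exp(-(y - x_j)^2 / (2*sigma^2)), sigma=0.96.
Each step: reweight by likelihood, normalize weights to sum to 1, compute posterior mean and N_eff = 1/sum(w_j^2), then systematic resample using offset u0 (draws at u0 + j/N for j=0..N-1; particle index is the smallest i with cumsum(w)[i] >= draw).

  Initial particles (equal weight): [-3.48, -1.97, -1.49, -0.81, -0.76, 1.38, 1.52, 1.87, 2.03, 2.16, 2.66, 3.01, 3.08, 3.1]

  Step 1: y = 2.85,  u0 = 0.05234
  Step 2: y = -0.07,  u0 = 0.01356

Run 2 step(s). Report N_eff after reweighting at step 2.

N_eff = 5.4376

step 1: w=[0.0000, 0.0000, 0.0000, 0.0001, 0.0001, 0.0465, 0.0575, 0.0892, 0.1043, 0.1160, 0.1472, 0.1481, 0.1459, 0.1451]  mean=2.5170  Neff=8.0841  idx=[6, 7, 8, 8, 9, 9, 10, 10, 11, 11, 12, 12, 13, 13]
step 2: w=[0.3315, 0.1696, 0.1194, 0.1194, 0.0880, 0.0880, 0.0229, 0.0229, 0.0076, 0.0076, 0.0060, 0.0060, 0.0056, 0.0056]  mean=1.9251  Neff=5.4376  idx=[0, 0, 0, 0, 0, 1, 1, 2, 2, 3, 3, 4, 5, 7]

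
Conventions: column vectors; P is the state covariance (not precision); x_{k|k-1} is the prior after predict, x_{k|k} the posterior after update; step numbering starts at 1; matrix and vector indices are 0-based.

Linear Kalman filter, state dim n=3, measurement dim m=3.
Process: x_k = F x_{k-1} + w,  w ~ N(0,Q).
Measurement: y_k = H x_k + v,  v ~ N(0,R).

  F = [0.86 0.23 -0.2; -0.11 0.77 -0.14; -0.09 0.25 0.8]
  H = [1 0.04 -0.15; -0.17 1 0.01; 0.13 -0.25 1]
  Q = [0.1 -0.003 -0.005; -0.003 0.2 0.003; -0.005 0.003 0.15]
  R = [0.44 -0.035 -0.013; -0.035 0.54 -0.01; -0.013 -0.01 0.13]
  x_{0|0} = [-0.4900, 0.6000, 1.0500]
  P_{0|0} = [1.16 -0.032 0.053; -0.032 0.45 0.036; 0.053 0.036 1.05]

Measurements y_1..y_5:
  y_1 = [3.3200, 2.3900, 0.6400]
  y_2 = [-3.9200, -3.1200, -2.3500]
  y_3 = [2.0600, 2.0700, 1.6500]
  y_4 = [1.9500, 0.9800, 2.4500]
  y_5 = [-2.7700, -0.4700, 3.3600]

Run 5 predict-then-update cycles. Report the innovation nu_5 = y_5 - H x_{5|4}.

step 1: x^-=[-0.4934, 0.3689, 1.0341]  P^-=[0.9895 -0.0359 -0.2009; -0.0359 0.5007 0.0035; -0.2009 0.0035 0.8677]  S=[1.5072 -0.2278 -0.2074; -0.2278 1.0824 -0.1172; -0.2074 -0.1172 0.9941]  K=[0.6797 -0.0394 0.0735; 0.0522 0.4727 -0.0605; -0.0863 0.1157 0.8414]  nu=[3.9538, 1.9269, -0.2377]  x^+=[2.1007, 1.5007, 0.7161]  P^+=[0.2939 0.0045 -0.0360; 0.0045 0.2543 0.0497; -0.0360 0.0497 0.1265]
step 2: x^-=[2.0085, 0.8242, 0.7590]  P^-=[0.3455 0.0149 -0.0512; 0.0149 0.3442 0.0719; -0.0512 0.0719 0.2741]  S=[0.8079 -0.0781 -0.0609; -0.0781 0.8908 -0.0180; -0.0609 -0.0180 0.3812]  K=[0.4402 -0.0103 0.0436; 0.0595 0.3895 -0.0042; -0.0517 0.1022 0.6509]  nu=[-5.8476, -3.6104, -3.1640]  x^+=[-0.6663, -0.9170, -1.3670]  P^+=[0.1897 0.0111 -0.0219; 0.0111 0.2097 0.0458; -0.0219 0.0458 0.0986]
step 3: x^-=[-0.5105, -0.4415, -1.2629]  P^-=[0.2631 0.0196 -0.0305; 0.0196 0.3162 0.0614; -0.0305 0.0614 0.2487]  S=[0.7192 -0.0582 -0.0493; -0.0582 0.8584 -0.0226; -0.0493 -0.0226 0.3630]  K=[0.3763 -0.0028 0.0475; 0.0613 0.3690 -0.0103; -0.0400 0.0944 0.6324]  nu=[2.3987, 2.4373, 2.8689]  x^+=[0.5214, 0.5752, 0.6854]  P^+=[0.1620 0.0126 -0.0166; 0.0126 0.1989 0.0423; -0.0166 0.0423 0.0945]
step 4: x^-=[0.4436, 0.2896, 0.6452]  P^-=[0.2410 0.0213 -0.0249; 0.0213 0.3100 0.0569; -0.0249 0.0569 0.2430]  S=[0.6954 -0.0522 -0.0464; -0.0522 0.8510 -0.0258; -0.0464 -0.0258 0.3601]  K=[0.3564 -0.0001 0.0491; 0.0625 0.3641 -0.0154; -0.0361 0.0915 0.6281]  nu=[1.5916, 0.7593, 1.8195]  x^+=[1.1000, 0.6375, 1.8001]  P^+=[0.1534 0.0132 -0.0149; 0.0132 0.1964 0.0409; -0.0149 0.0409 0.0934]
step 5: x^-=[0.7326, 0.1179, 1.5005]  P^-=[0.2342 0.0222 -0.0230; 0.0222 0.3086 0.0555; -0.0230 0.0555 0.2412]  S=[0.6881 -0.0499 -0.0455; -0.0499 0.8491 -0.0269; -0.0455 -0.0269 0.3593]  K=[0.3500 0.0011 0.0497; 0.0632 0.3629 -0.0171; -0.0347 0.0906 0.6268]  nu=[-3.2823, -0.4783, 1.7938]  x^+=[-0.3274, -0.2940, 2.6955]  P^+=[0.1506 0.0136 -0.0143; 0.0136 0.1958 0.0405; -0.0143 0.0405 0.0930]

innov = [-3.2823, -0.4783, 1.7938]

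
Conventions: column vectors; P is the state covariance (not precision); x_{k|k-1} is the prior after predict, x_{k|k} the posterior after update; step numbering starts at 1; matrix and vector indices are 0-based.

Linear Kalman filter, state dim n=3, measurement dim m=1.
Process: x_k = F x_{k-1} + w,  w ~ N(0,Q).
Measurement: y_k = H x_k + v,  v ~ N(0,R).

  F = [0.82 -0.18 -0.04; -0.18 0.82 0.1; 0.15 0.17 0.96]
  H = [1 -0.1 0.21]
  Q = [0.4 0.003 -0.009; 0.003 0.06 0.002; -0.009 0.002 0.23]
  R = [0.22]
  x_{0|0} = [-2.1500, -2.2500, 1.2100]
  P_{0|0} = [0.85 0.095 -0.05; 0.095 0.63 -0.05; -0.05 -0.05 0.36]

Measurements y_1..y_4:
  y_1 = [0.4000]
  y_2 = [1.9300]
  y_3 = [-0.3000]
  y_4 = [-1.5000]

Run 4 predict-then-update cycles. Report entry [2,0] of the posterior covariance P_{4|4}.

step 1: x^-=[-1.4064, -1.3370, 0.4566]  P^-=[0.9670 -0.1519 0.0430; -0.1519 0.4803 0.0779; 0.0430 0.0779 0.5732]  S=[1.2623]  K=[0.7853; -0.1454; 0.1233]  nu=[1.5768]  x^+=[-0.1682, -1.5663, 0.6510]  P^+=[0.1886 -0.0077 -0.0792; -0.0077 0.4536 0.1005; -0.0792 0.1005 0.5540]
step 2: x^-=[0.1180, -1.1890, 0.3335]  P^-=[0.5513 -0.1116 -0.1017; -0.1116 0.3983 0.2059; -0.1017 0.2059 0.7676]  S=[0.7801]  K=[0.6937; -0.1387; 0.0498]  nu=[1.6231]  x^+=[1.2439, -1.4141, 0.4144]  P^+=[0.1760 -0.0366 -0.1287; -0.0366 0.3833 0.2113; -0.1287 0.2113 0.7656]
step 3: x^-=[1.2579, -1.3420, 0.3440]  P^-=[0.5542 -0.1306 -0.1711; -0.1306 0.3812 0.3111; -0.1711 0.3111 0.9807]  S=[0.7625]  K=[0.6969; -0.1356; 0.0049]  nu=[-1.7644]  x^+=[0.0284, -1.1028, 0.3353]  P^+=[0.1839 -0.0585 -0.1737; -0.0585 0.3671 0.3116; -0.1737 0.3116 0.9807]
step 4: x^-=[0.2084, -0.8759, 0.1386]  P^-=[0.5703 -0.1548 -0.2335; -0.1548 0.3973 0.4149; -0.2335 0.4149 1.1972]  S=[0.7626]  K=[0.7039; -0.1409; -0.0309]  nu=[-1.8251]  x^+=[-1.0763, -0.6187, 0.1951]  P^+=[0.1925 -0.0792 -0.2169; -0.0792 0.3821 0.4116; -0.2169 0.4116 1.1965]

P_post[2,0] = -0.2169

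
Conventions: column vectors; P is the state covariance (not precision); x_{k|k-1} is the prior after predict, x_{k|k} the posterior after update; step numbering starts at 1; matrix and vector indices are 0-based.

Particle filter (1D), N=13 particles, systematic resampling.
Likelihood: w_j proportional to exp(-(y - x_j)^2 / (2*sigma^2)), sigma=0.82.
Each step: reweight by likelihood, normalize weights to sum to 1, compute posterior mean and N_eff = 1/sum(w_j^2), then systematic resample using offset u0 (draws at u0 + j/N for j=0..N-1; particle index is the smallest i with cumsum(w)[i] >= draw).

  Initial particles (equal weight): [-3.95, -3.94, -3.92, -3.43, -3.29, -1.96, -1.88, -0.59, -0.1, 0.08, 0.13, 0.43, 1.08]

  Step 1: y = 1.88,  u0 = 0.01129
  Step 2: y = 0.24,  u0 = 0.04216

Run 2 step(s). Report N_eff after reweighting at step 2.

step 1: w=[0.0000, 0.0000, 0.0000, 0.0000, 0.0000, 0.0000, 0.0000, 0.0098, 0.0498, 0.0826, 0.0943, 0.1925, 0.5710]  mean=0.7074  Neff=2.6221  idx=[8, 9, 10, 11, 11, 11, 12, 12, 12, 12, 12, 12, 12]
step 2: w=[0.0922, 0.0986, 0.0996, 0.0978, 0.0978, 0.0978, 0.0595, 0.0595, 0.0595, 0.0595, 0.0595, 0.0595, 0.0595]  mean=0.5873  Neff=12.2573  idx=[0, 1, 2, 2, 3, 4, 5, 5, 7, 8, 9, 11, 12]

N_eff = 12.2573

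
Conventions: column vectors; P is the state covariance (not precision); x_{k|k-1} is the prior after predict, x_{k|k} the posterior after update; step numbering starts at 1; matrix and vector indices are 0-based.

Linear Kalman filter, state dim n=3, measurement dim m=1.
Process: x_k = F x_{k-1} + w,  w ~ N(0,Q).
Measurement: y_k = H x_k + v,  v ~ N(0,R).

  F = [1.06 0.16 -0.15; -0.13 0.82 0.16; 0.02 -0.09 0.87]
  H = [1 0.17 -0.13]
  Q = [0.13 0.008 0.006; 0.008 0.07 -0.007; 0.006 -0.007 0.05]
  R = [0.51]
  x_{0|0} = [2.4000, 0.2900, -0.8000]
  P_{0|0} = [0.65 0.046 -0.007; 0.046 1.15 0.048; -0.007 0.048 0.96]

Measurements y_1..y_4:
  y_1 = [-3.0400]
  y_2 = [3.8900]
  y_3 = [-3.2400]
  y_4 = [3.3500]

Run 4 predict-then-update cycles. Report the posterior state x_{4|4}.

x_post = [1.0504, -0.2390, -0.1803]

step 1: x^-=[2.7104, -0.2022, -0.6741]  P^-=[0.9269 0.0793 -0.1254; 0.0793 0.8819 0.0757; -0.1254 0.0757 0.7783]  S=[1.5318]  K=[0.6246; 0.1432; -0.1395]  nu=[-5.8037]  x^+=[-0.9144, -1.0334, 0.1356]  P^+=[0.3294 -0.0577 0.0081; -0.0577 0.8505 0.1063; 0.0081 0.1063 0.7485]
step 2: x^-=[-1.1549, -0.7068, 0.1927]  P^-=[0.5115 -0.0016 -0.0680; -0.0016 0.7065 0.1054; -0.0680 0.1054 0.6074]  S=[1.0646]  K=[0.4885; 0.0985; -0.1212]  nu=[5.1901]  x^+=[1.3803, -0.1958, -0.4362]  P^+=[0.2574 -0.0528 -0.0049; -0.0528 0.6961 0.1181; -0.0049 0.1181 0.5917]
step 3: x^-=[1.4972, -0.4097, -0.3343]  P^-=[0.4284 -0.0076 -0.0574; -0.0076 0.6000 0.1049; -0.0574 0.1049 0.4852]  S=[0.9717]  K=[0.4473; 0.0832; -0.1057]  nu=[-4.7110]  x^+=[-0.6098, -0.8015, 0.1635]  P^+=[0.2340 -0.0437 -0.0115; -0.0437 0.5933 0.1134; -0.0115 0.1134 0.4743]
step 4: x^-=[-0.7992, -0.5518, 0.2022]  P^-=[0.4022 -0.0081 -0.0487; -0.0081 0.5246 0.0940; -0.0487 0.0940 0.3959]  S=[0.9398]  K=[0.4332; 0.0733; -0.0896]  nu=[4.2693]  x^+=[1.0504, -0.2390, -0.1803]  P^+=[0.2258 -0.0379 -0.0122; -0.0379 0.5195 0.1001; -0.0122 0.1001 0.3883]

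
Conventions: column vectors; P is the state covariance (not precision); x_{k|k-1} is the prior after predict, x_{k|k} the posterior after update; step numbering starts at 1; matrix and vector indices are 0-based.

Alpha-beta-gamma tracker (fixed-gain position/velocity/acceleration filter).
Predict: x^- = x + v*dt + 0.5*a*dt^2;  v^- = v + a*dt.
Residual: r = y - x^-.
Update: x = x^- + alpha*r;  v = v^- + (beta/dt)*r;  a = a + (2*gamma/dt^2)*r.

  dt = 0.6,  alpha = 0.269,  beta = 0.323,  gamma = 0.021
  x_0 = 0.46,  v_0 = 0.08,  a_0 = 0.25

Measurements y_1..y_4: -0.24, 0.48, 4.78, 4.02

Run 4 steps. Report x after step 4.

x_post = 3.4067

step 1: x_pred=0.5530  r=-0.7930  x^+=0.3397  v^+=-0.1969  a^+=0.1575
step 2: x_pred=0.2499  r=0.2301  x^+=0.3118  v^+=0.0215  a^+=0.1843
step 3: x_pred=0.3578  r=4.4222  x^+=1.5474  v^+=2.5127  a^+=0.7002
step 4: x_pred=3.1810  r=0.8390  x^+=3.4067  v^+=3.3844  a^+=0.7981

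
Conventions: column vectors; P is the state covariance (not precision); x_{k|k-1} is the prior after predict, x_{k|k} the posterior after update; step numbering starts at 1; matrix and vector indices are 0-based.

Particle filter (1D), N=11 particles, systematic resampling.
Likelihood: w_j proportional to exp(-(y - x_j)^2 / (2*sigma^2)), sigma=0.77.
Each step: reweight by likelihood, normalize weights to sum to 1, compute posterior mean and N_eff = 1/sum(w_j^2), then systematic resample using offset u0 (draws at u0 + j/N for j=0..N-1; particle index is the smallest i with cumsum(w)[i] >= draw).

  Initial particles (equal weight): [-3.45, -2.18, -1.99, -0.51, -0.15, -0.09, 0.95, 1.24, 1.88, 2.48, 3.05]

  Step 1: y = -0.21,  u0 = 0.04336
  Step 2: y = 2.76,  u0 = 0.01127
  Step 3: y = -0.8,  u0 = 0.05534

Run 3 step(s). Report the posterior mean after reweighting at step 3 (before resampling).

step 1: w=[0.0000, 0.0107, 0.0195, 0.2620, 0.2818, 0.2793, 0.0909, 0.0480, 0.0071, 0.0006, 0.0000]  mean=-0.1025  Neff=4.2167  idx=[3, 3, 3, 4, 4, 4, 5, 5, 5, 6, 7]
step 2: w=[0.0006, 0.0006, 0.0006, 0.0037, 0.0037, 0.0037, 0.0050, 0.0050, 0.0050, 0.2984, 0.6737]  mean=1.1149  Neff=1.8418  idx=[5, 9, 9, 9, 10, 10, 10, 10, 10, 10, 10]
step 3: w=[0.6162, 0.0665, 0.0665, 0.0665, 0.0263, 0.0263, 0.0263, 0.0263, 0.0263, 0.0263, 0.0263]  mean=0.3256  Neff=2.5134  idx=[0, 0, 0, 0, 0, 0, 0, 2, 3, 6, 9]

post_mean = 0.3256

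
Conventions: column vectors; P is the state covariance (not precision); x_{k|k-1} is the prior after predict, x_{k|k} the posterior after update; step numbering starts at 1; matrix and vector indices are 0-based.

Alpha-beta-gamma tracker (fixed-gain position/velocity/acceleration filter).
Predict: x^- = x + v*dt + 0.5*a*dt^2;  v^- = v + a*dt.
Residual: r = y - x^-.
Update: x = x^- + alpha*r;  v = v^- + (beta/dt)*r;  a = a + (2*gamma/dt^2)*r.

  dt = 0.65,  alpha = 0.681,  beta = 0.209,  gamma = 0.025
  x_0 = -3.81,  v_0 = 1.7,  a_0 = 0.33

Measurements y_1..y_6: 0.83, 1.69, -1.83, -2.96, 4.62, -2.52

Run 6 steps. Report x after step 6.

x_post = -0.3746

step 1: x_pred=-2.6353  r=3.4653  x^+=-0.2754  v^+=3.0287  a^+=0.7401
step 2: x_pred=1.8496  r=-0.1596  x^+=1.7409  v^+=3.4585  a^+=0.7212
step 3: x_pred=4.1413  r=-5.9713  x^+=0.0748  v^+=2.0073  a^+=0.0145
step 4: x_pred=1.3826  r=-4.3426  x^+=-1.5747  v^+=0.6204  a^+=-0.4994
step 5: x_pred=-1.2769  r=5.8969  x^+=2.7389  v^+=2.1919  a^+=0.1985
step 6: x_pred=4.2055  r=-6.7255  x^+=-0.3746  v^+=0.1584  a^+=-0.5974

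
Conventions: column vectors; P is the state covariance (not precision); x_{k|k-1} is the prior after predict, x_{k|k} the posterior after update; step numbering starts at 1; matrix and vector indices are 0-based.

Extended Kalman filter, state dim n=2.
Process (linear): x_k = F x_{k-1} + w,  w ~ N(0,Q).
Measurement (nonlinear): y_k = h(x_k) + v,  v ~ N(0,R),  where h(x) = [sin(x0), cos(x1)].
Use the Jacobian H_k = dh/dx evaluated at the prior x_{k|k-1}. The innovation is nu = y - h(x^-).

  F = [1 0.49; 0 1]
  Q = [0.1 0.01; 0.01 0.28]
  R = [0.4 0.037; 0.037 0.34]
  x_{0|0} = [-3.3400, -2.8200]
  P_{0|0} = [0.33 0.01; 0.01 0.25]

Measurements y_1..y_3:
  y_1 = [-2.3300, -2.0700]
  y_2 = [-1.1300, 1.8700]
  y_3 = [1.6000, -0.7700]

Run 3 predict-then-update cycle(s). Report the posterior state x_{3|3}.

step 1: x^-=[-4.7218, -2.8200]  P^-=[0.4998 0.1425; 0.1425 0.5300]  H_jac=[0.0094 0.0000; 0.0000 0.3161]  S=[0.4000 0.0374; 0.0374 0.3929]  K=[0.0010 0.1145; -0.0369 0.4298]  nu=[-3.3300, -1.1213]  x^+=[-4.8537, -3.1792]  P^+=[0.4947 0.1233; 0.1233 0.4580]
step 2: x^-=[-6.4115, -3.1792]  P^-=[0.8255 0.3578; 0.3578 0.7380]  H_jac=[0.9918 0.0000; 0.0000 -0.0376]  S=[1.2120 0.0237; 0.0237 0.3410]  K=[0.6772 -0.0864; 0.2947 -0.1018]  nu=[-1.0020, 2.8693]  x^+=[-7.3381, -3.7668]  P^+=[0.2699 0.1151; 0.1151 0.6306]
step 3: x^-=[-9.1838, -3.7668]  P^-=[0.6341 0.4341; 0.4341 0.9106]  H_jac=[-0.9711 0.0000; 0.0000 -0.5853]  S=[0.9980 0.2837; 0.2837 0.6519]  K=[-0.5777 -0.1383; -0.2168 -0.7232]  nu=[1.8387, 0.0409]  x^+=[-10.2516, -4.1950]  P^+=[0.2432 0.1169; 0.1169 0.4338]

x_post = [-10.2516, -4.1950]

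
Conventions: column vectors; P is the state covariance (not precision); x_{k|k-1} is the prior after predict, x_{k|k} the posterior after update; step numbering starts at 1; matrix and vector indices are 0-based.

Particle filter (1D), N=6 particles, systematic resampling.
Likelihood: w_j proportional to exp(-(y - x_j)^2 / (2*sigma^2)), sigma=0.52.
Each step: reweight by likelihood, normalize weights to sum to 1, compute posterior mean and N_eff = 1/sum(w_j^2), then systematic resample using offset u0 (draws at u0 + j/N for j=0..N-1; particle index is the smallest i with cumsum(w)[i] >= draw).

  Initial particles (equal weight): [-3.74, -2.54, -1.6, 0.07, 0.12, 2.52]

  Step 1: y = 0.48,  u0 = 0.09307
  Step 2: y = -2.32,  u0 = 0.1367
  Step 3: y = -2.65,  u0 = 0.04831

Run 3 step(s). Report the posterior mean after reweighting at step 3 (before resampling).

post_mean = 0.0888

step 1: w=[0.0000, 0.0000, 0.0002, 0.4820, 0.5175, 0.0003]  mean=0.0962  Neff=1.9995  idx=[3, 3, 3, 4, 4, 4]
step 2: w=[0.2033, 0.2033, 0.2033, 0.1301, 0.1301, 0.1301]  mean=0.0895  Neff=5.7239  idx=[0, 1, 2, 3, 4, 5]
step 3: w=[0.2081, 0.2081, 0.2081, 0.1253, 0.1253, 0.1253]  mean=0.0888  Neff=5.6511  idx=[0, 1, 1, 2, 3, 5]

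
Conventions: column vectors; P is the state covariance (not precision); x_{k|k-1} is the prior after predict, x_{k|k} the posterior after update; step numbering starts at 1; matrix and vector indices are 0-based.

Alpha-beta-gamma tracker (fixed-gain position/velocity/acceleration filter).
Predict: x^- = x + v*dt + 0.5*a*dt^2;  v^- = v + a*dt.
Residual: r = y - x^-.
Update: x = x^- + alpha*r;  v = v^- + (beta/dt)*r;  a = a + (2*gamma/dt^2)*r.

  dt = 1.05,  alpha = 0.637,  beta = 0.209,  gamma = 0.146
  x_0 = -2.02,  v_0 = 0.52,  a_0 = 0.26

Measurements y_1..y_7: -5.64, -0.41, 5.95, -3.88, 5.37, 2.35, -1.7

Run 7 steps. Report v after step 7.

step 1: x_pred=-1.3307  r=-4.3093  x^+=-4.0757  v^+=-0.0648  a^+=-0.8813
step 2: x_pred=-4.6296  r=4.2196  x^+=-1.9417  v^+=-0.1503  a^+=0.2362
step 3: x_pred=-1.9693  r=7.9193  x^+=3.0753  v^+=1.6741  a^+=2.3337
step 4: x_pred=6.1195  r=-9.9995  x^+=-0.2502  v^+=2.1340  a^+=-0.3147
step 5: x_pred=1.8171  r=3.5529  x^+=4.0803  v^+=2.5108  a^+=0.6263
step 6: x_pred=7.0618  r=-4.7118  x^+=4.0604  v^+=2.2305  a^+=-0.6217
step 7: x_pred=6.0597  r=-7.7597  x^+=1.1168  v^+=0.0332  a^+=-2.6768

v_post = 0.0332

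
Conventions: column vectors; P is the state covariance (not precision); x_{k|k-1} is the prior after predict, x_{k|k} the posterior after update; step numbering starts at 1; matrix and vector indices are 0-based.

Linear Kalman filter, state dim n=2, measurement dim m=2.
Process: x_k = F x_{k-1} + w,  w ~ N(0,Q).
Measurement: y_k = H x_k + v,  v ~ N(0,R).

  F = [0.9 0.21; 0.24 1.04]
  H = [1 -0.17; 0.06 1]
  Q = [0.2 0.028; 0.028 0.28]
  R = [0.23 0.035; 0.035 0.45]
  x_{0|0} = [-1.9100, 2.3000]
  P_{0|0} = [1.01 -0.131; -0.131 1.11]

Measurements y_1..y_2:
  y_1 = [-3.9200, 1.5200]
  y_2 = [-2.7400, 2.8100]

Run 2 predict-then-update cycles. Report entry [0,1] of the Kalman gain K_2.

K[0,1] = 0.1269

step 1: x^-=[-1.2360, 1.9336]  P^-=[1.0175 0.3594; 0.3594 1.4734]  S=[1.1679 0.2013; 0.2013 1.9701]  K=[0.7962 0.1321; -0.0382 0.7627]  nu=[-2.3553, -0.3394]  x^+=[-3.1560, 1.7647]  P^+=[0.2005 0.0753; 0.0753 0.3374]
step 2: x^-=[-2.4698, 1.0778]  P^-=[0.4058 0.2192; 0.2192 0.6940]  S=[0.5813 0.1584; 0.1584 1.1718]  K=[0.5994 0.1269; 0.0101 0.6021]  nu=[-0.0869, 1.8804]  x^+=[-2.2834, 2.2092]  P^+=[0.1540 0.0688; 0.0688 0.2672]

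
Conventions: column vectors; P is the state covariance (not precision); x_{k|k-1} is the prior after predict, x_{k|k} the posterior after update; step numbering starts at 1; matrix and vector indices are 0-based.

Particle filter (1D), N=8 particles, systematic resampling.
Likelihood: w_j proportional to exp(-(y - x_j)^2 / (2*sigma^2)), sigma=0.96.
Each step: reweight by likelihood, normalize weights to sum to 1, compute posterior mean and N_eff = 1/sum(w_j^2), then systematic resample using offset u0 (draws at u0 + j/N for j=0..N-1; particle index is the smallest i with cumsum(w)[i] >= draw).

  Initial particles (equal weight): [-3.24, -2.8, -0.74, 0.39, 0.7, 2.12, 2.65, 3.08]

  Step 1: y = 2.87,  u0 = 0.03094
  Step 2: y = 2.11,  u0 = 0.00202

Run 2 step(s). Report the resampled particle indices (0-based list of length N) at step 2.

step 1: w=[0.0000, 0.0000, 0.0003, 0.0127, 0.0277, 0.2631, 0.3477, 0.3485]  mean=2.5766  Neff=3.2002  idx=[4, 5, 5, 6, 6, 7, 7, 7]
step 2: w=[0.0582, 0.1710, 0.1710, 0.1460, 0.1460, 0.1026, 0.1026, 0.1026]  mean=2.4878  Neff=7.3486  idx=[0, 1, 2, 2, 3, 4, 5, 6]

resampled_idx = [0, 1, 2, 2, 3, 4, 5, 6]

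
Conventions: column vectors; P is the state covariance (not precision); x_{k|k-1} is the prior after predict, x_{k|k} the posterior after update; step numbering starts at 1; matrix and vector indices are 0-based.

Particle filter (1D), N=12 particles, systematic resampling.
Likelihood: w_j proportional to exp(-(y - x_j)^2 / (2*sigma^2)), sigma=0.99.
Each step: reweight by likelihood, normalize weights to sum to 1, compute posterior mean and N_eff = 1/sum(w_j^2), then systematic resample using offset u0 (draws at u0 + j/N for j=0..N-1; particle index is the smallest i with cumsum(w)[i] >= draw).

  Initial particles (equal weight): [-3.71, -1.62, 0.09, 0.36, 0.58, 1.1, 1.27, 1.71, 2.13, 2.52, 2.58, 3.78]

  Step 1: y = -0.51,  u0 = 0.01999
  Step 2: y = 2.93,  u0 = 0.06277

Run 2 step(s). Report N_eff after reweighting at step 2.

step 1: w=[0.0017, 0.1673, 0.2611, 0.2132, 0.1711, 0.0836, 0.0623, 0.0254, 0.0090, 0.0029, 0.0024, 0.0000]  mean=0.1694  Neff=5.4792  idx=[1, 1, 2, 2, 2, 3, 3, 3, 4, 4, 5, 6]
step 2: w=[0.0000, 0.0000, 0.0234, 0.0234, 0.0234, 0.0493, 0.0493, 0.0493, 0.0856, 0.0856, 0.2595, 0.3512]  mean=0.8902  Neff=4.6674  idx=[4, 6, 8, 9, 10, 10, 10, 10, 11, 11, 11, 11]

N_eff = 4.6674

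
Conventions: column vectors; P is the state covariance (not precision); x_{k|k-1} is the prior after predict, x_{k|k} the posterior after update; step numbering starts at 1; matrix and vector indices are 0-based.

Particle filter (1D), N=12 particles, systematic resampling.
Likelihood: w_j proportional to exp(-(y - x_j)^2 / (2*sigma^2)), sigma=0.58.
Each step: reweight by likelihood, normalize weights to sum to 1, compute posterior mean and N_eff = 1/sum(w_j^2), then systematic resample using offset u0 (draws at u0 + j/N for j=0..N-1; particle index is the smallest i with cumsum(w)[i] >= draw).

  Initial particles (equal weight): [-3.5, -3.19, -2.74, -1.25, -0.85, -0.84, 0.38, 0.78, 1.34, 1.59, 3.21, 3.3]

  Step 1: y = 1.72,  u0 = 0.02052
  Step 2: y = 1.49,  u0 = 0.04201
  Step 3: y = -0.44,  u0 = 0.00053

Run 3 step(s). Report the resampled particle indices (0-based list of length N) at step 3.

step 1: w=[0.0000, 0.0000, 0.0000, 0.0000, 0.0000, 0.0000, 0.0318, 0.1233, 0.3698, 0.4470, 0.0169, 0.0112]  mean=1.4057  Neff=2.8316  idx=[6, 7, 8, 8, 8, 8, 8, 9, 9, 9, 9, 9]
step 2: w=[0.0154, 0.0455, 0.0930, 0.0930, 0.0930, 0.0930, 0.0930, 0.0948, 0.0948, 0.0948, 0.0948, 0.0948]  mean=1.4182  Neff=11.0490  idx=[1, 2, 3, 4, 5, 6, 7, 8, 8, 9, 10, 11]
step 3: w=[0.6529, 0.0538, 0.0538, 0.0538, 0.0538, 0.0538, 0.0130, 0.0130, 0.0130, 0.0130, 0.0130, 0.0130]  mean=0.9939  Neff=2.2635  idx=[0, 0, 0, 0, 0, 0, 0, 0, 1, 2, 4, 5]

resampled_idx = [0, 0, 0, 0, 0, 0, 0, 0, 1, 2, 4, 5]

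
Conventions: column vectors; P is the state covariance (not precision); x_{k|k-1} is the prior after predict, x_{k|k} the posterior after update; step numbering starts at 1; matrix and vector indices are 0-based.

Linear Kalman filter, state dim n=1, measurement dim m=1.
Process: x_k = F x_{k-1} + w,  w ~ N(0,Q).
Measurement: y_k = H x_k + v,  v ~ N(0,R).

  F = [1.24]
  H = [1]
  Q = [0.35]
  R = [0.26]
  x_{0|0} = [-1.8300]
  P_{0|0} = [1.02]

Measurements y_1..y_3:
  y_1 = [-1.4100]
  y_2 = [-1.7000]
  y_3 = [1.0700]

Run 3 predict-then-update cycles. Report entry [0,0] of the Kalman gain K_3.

step 1: x^-=[-2.2692]  P^-=[1.9184]  S=[2.1784]  K=[0.8806]  nu=[0.8592]  x^+=[-1.5126]  P^+=[0.2290]
step 2: x^-=[-1.8756]  P^-=[0.7021]  S=[0.9621]  K=[0.7297]  nu=[0.1756]  x^+=[-1.7474]  P^+=[0.1897]
step 3: x^-=[-2.1668]  P^-=[0.6417]  S=[0.9017]  K=[0.7117]  nu=[3.2368]  x^+=[0.1367]  P^+=[0.1850]

K[0,0] = 0.7117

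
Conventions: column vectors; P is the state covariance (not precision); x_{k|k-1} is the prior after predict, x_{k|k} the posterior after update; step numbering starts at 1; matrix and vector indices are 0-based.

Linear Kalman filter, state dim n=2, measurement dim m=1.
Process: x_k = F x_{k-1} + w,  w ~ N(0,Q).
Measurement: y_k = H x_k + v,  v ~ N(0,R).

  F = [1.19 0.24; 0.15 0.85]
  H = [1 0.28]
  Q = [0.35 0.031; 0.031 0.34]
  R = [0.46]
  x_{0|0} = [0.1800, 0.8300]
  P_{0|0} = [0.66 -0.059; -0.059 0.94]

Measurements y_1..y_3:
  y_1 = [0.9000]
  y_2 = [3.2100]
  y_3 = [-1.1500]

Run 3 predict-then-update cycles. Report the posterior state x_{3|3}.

step 1: x^-=[0.4134, 0.7325]  P^-=[1.3051 0.2788; 0.2788 1.0190]  S=[2.0011]  K=[0.6912; 0.2819]  nu=[0.2815]  x^+=[0.6080, 0.8119]  P^+=[0.3491 -0.1111; -0.1111 0.8599]
step 2: x^-=[0.9183, 0.7813]  P^-=[0.8304 0.1523; 0.1523 0.9408]  S=[1.4494]  K=[0.6023; 0.2869]  nu=[2.0729]  x^+=[2.1669, 1.3759]  P^+=[0.3045 -0.0981; -0.0981 0.8216]
step 3: x^-=[2.9088, 1.4945]  P^-=[0.7725 0.1502; 0.1502 0.9154]  S=[1.3884]  K=[0.5867; 0.2928]  nu=[-4.4773]  x^+=[0.2820, 0.1836]  P^+=[0.2946 -0.0883; -0.0883 0.7964]

x_post = [0.2820, 0.1836]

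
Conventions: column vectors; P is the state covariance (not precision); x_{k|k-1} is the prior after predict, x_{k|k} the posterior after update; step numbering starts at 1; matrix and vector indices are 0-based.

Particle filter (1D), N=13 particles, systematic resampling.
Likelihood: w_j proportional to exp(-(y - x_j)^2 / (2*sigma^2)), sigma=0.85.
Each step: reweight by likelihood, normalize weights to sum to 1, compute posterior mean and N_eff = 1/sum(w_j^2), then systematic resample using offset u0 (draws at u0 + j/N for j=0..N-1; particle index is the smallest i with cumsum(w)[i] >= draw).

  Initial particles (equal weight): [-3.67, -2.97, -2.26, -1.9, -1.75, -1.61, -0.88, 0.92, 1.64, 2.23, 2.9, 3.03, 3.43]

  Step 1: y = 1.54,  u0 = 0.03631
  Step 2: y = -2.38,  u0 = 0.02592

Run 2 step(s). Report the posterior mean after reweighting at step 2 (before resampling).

post_mean = 0.9509

step 1: w=[0.0000, 0.0000, 0.0000, 0.0001, 0.0002, 0.0003, 0.0056, 0.2492, 0.3229, 0.2339, 0.0904, 0.0700, 0.0274]  mean=1.8425  Neff=4.2573  idx=[7, 7, 7, 8, 8, 8, 8, 8, 9, 9, 9, 10, 11]
step 2: w=[0.3192, 0.3192, 0.3192, 0.0083, 0.0083, 0.0083, 0.0083, 0.0083, 0.0002, 0.0002, 0.0002, 0.0000, 0.0000]  mean=0.9509  Neff=3.2674  idx=[0, 0, 0, 0, 1, 1, 1, 1, 2, 2, 2, 2, 2]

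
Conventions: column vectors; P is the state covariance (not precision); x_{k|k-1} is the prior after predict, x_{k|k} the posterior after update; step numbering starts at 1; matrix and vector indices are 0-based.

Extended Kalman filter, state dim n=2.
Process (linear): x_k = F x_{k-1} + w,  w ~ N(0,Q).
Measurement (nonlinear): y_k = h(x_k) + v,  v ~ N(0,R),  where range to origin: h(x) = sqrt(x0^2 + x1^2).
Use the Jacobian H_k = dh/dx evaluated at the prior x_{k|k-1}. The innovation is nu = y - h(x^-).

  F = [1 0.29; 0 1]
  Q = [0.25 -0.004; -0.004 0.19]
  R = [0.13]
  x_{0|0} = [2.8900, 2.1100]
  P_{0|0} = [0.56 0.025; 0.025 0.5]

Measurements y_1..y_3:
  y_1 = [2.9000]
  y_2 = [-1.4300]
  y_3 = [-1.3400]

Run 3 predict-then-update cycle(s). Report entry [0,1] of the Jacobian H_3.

step 1: x^-=[3.5019, 2.1100]  P^-=[0.8666 0.1660; 0.1660 0.6900]  H_jac=[0.8565 0.5161]  S=[1.0963]  K=[0.7552; 0.4545]  nu=[-1.1884]  x^+=[2.6044, 1.5698]  P^+=[0.2413 -0.2103; -0.2103 0.4635]
step 2: x^-=[3.0596, 1.5698]  P^-=[0.4083 -0.0799; -0.0799 0.6535]  H_jac=[0.8897 0.4565]  S=[0.5245]  K=[0.6231; 0.4332]  nu=[-4.8689]  x^+=[0.0258, -0.5396]  P^+=[0.2047 -0.2215; -0.2215 0.5551]
step 3: x^-=[-0.1306, -0.5396]  P^-=[0.3729 -0.0645; -0.0645 0.7451]  H_jac=[-0.2353 -0.9719]  S=[0.8249]  K=[-0.0304; -0.8594]  nu=[-1.8952]  x^+=[-0.0731, 1.0891]  P^+=[0.3721 -0.0860; -0.0860 0.1358]

H_jac[0,1] = -0.9719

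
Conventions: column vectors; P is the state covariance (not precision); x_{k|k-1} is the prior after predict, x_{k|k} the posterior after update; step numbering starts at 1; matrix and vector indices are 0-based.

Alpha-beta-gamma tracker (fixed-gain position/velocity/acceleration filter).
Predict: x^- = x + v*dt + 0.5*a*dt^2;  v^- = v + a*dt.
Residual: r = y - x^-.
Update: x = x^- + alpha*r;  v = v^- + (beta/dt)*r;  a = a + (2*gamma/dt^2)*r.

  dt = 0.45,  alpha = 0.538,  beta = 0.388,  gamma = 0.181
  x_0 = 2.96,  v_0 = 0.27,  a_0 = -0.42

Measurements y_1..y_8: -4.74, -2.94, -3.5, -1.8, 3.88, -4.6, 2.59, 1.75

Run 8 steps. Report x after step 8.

x_post = 6.2248

step 1: x_pred=3.0390  r=-7.7790  x^+=-1.1461  v^+=-6.6262  a^+=-14.3261
step 2: x_pred=-5.5784  r=2.6384  x^+=-4.1590  v^+=-10.7980  a^+=-9.6095
step 3: x_pred=-9.9910  r=6.4910  x^+=-6.4989  v^+=-9.5256  a^+=1.9942
step 4: x_pred=-10.5835  r=8.7835  x^+=-5.8580  v^+=-1.0549  a^+=17.6960
step 5: x_pred=-4.5410  r=8.4210  x^+=-0.0105  v^+=14.1690  a^+=32.7498
step 6: x_pred=9.6815  r=-14.2815  x^+=1.9981  v^+=16.5926  a^+=7.2194
step 7: x_pred=10.1957  r=-7.6057  x^+=6.1038  v^+=13.2835  a^+=-6.3769
step 8: x_pred=11.4358  r=-9.6858  x^+=6.2248  v^+=2.0626  a^+=-23.6917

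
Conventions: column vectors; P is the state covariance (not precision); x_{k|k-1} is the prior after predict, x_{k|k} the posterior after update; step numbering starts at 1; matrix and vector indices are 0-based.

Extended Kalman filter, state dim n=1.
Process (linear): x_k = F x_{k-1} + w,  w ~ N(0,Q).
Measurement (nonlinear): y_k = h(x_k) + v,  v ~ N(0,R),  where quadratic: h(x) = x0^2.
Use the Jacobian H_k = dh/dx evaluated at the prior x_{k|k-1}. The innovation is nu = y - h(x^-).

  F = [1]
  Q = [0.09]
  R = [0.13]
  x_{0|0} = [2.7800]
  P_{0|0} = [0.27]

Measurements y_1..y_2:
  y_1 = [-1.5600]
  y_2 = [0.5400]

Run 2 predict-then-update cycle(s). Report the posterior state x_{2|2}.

x_post = [0.8729]

step 1: x^-=[2.7800]  P^-=[0.3600]  H_jac=[5.5600]  S=[11.2589]  K=[0.1778]  nu=[-9.2884]  x^+=[1.1287]  P^+=[0.0042]
step 2: x^-=[1.1287]  P^-=[0.0942]  H_jac=[2.2574]  S=[0.6098]  K=[0.3485]  nu=[-0.7340]  x^+=[0.8729]  P^+=[0.0201]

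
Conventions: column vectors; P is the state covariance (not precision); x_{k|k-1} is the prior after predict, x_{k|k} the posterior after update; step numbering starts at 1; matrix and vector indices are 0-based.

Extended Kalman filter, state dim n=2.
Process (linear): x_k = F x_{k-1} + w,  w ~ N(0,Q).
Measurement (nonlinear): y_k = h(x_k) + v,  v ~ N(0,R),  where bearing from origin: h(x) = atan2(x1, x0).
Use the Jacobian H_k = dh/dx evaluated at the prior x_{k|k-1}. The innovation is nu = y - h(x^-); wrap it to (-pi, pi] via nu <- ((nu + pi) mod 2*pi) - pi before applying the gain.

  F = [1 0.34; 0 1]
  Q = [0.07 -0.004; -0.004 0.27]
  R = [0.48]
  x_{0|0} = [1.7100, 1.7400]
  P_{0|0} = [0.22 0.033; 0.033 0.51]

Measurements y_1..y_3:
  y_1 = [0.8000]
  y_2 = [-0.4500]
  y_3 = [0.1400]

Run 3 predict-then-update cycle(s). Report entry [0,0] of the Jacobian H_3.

step 1: x^-=[2.3016, 1.7400]  P^-=[0.3714 0.2024; 0.2024 0.7800]  H_jac=[-0.2090 0.2765]  S=[0.5325]  K=[-0.0407; 0.3256]  nu=[0.1527]  x^+=[2.2954, 1.7897]  P^+=[0.3705 0.2095; 0.2095 0.7236]
step 2: x^-=[2.9039, 1.7897]  P^-=[0.6666 0.4515; 0.4515 0.9936]  H_jac=[-0.1538 0.2496]  S=[0.5230]  K=[0.0194; 0.3413]  nu=[-1.0023]  x^+=[2.8844, 1.4476]  P^+=[0.6664 0.4480; 0.4480 0.9326]
step 3: x^-=[3.3766, 1.4476]  P^-=[1.1488 0.7611; 0.7611 1.2026]  H_jac=[-0.1073 0.2502]  S=[0.5276]  K=[0.1273; 0.4155]  nu=[-0.2650]  x^+=[3.3429, 1.3375]  P^+=[1.1403 0.7332; 0.7332 1.1115]

H_jac[0,0] = -0.1073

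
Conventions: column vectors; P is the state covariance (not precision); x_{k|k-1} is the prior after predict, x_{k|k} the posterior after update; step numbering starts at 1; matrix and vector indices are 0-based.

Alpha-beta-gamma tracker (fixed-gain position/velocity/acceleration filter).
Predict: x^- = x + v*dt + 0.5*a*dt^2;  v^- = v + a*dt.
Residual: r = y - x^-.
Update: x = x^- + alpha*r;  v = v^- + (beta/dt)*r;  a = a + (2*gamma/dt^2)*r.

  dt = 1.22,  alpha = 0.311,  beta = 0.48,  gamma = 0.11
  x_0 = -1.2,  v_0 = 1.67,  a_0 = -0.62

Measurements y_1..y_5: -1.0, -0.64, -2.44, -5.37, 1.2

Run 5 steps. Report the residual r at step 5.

step 1: x_pred=0.3760  r=-1.3760  x^+=-0.0519  v^+=0.3722  a^+=-0.8234
step 2: x_pred=-0.2106  r=-0.4294  x^+=-0.3441  v^+=-0.8013  a^+=-0.8869
step 3: x_pred=-1.9817  r=-0.4583  x^+=-2.1242  v^+=-2.0635  a^+=-0.9546
step 4: x_pred=-5.3522  r=-0.0178  x^+=-5.3577  v^+=-3.2352  a^+=-0.9572
step 5: x_pred=-10.0170  r=11.2170  x^+=-6.5285  v^+=0.0102  a^+=0.7007

resid = 11.2170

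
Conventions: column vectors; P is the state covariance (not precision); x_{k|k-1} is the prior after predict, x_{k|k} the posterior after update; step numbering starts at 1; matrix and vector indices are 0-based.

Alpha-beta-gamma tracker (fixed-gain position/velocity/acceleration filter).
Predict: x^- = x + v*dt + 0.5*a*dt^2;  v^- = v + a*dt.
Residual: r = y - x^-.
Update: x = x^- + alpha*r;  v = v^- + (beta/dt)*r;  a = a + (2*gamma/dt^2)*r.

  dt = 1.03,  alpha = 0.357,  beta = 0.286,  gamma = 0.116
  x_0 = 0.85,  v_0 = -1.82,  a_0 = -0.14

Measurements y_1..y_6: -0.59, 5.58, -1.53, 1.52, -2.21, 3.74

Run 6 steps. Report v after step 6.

v_post = 0.5803

step 1: x_pred=-1.0989  r=0.5089  x^+=-0.9172  v^+=-1.8229  a^+=-0.0287
step 2: x_pred=-2.8100  r=8.3900  x^+=0.1852  v^+=0.4772  a^+=1.8060
step 3: x_pred=1.6347  r=-3.1647  x^+=0.5049  v^+=1.4586  a^+=1.1140
step 4: x_pred=2.5982  r=-1.0782  x^+=2.2133  v^+=2.3066  a^+=0.8782
step 5: x_pred=5.0549  r=-7.2649  x^+=2.4614  v^+=1.1939  a^+=-0.7105
step 6: x_pred=3.3142  r=0.4258  x^+=3.4662  v^+=0.5803  a^+=-0.6174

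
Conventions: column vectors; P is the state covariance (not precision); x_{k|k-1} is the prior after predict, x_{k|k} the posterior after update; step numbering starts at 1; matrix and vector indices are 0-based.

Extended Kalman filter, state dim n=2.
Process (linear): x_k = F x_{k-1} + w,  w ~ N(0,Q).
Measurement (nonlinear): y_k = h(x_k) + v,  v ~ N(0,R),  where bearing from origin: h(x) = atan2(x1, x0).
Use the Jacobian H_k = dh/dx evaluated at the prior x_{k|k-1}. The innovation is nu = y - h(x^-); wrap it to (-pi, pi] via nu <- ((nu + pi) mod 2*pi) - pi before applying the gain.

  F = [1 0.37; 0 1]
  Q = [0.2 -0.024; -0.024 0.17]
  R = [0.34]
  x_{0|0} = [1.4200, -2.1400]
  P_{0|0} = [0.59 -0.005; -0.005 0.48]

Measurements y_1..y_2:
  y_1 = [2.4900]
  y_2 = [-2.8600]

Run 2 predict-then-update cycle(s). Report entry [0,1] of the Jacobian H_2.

H_jac[0,1] = -0.1718

step 1: x^-=[0.6282, -2.1400]  P^-=[0.8520 0.1486; 0.1486 0.6500]  H_jac=[0.4302 0.1263]  S=[0.5242]  K=[0.7350; 0.2786]  nu=[-2.5079]  x^+=[-1.2152, -2.8386]  P^+=[0.5688 0.0413; 0.0413 0.6093]
step 2: x^-=[-2.2655, -2.8386]  P^-=[0.8827 0.2427; 0.2427 0.7793]  H_jac=[0.2152 -0.1718]  S=[0.3859]  K=[0.3842; -0.2115]  nu=[-0.6156]  x^+=[-2.5020, -2.7084]  P^+=[0.8258 0.2741; 0.2741 0.7621]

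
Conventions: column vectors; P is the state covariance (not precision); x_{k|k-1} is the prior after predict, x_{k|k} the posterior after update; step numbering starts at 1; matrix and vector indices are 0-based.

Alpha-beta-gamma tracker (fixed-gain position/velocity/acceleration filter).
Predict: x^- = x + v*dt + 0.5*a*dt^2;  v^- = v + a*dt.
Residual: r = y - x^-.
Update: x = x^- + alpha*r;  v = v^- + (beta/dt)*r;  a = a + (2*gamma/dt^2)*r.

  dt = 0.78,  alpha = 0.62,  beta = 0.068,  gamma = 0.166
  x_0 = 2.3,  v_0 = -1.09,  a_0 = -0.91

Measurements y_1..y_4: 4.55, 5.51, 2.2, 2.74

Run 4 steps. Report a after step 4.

a_post = 0.2543

step 1: x_pred=1.1730  r=3.3770  x^+=3.2667  v^+=-1.5054  a^+=0.9328
step 2: x_pred=2.3763  r=3.1337  x^+=4.3192  v^+=-0.5046  a^+=2.6429
step 3: x_pred=4.7296  r=-2.5296  x^+=3.1612  v^+=1.3363  a^+=1.2625
step 4: x_pred=4.5876  r=-1.8476  x^+=3.4421  v^+=2.1600  a^+=0.2543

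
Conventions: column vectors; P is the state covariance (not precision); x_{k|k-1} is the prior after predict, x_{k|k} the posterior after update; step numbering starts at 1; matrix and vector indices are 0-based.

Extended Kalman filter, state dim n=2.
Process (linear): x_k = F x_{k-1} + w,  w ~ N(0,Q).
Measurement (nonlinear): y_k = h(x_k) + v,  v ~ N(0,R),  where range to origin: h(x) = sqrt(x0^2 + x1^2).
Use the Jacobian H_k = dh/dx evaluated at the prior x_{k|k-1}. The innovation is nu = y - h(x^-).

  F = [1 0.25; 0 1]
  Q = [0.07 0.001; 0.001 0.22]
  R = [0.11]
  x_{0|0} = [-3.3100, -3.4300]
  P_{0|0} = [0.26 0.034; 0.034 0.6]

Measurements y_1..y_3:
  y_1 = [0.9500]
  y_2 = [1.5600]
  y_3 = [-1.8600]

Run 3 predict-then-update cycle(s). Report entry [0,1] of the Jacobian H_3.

step 1: x^-=[-4.1675, -3.4300]  P^-=[0.3845 0.1850; 0.1850 0.8200]  H_jac=[-0.7721 -0.6355]  S=[0.8519]  K=[-0.4865; -0.7793]  nu=[-4.4475]  x^+=[-2.0039, 0.0361]  P^+=[0.1829 -0.1380; -0.1380 0.3026]
step 2: x^-=[-1.9948, 0.0361]  P^-=[0.2028 -0.0614; -0.0614 0.5226]  H_jac=[-0.9998 0.0181]  S=[0.3151]  K=[-0.6470; 0.2247]  nu=[-0.4352]  x^+=[-1.7133, -0.0616]  P^+=[0.0709 -0.0155; -0.0155 0.5067]
step 3: x^-=[-1.7287, -0.0616]  P^-=[0.1648 0.1121; 0.1121 0.7267]  H_jac=[-0.9994 -0.0356]  S=[0.2835]  K=[-0.5950; -0.4866]  nu=[-3.5898]  x^+=[0.4073, 1.6852]  P^+=[0.0644 0.0300; 0.0300 0.6595]

H_jac[0,1] = -0.0356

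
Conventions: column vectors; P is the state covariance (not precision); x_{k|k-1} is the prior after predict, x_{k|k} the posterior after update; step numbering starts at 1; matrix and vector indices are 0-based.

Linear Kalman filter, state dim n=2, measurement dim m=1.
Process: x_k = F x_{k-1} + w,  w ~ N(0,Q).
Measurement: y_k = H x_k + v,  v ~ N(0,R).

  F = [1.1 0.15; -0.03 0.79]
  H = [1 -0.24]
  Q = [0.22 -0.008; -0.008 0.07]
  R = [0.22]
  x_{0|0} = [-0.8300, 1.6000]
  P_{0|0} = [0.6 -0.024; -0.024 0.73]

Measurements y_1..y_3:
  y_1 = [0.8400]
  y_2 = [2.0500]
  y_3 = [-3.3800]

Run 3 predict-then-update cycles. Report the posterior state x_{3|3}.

x_post = [-1.4968, 0.2848]

step 1: x^-=[-0.6730, 1.2889]  P^-=[0.9545 0.0380; 0.0380 0.5273]  S=[1.1867]  K=[0.7967; -0.0747]  nu=[1.8223]  x^+=[0.7788, 1.1529]  P^+=[0.2013 0.1085; 0.1085 0.5207]
step 2: x^-=[1.0296, 0.8874]  P^-=[0.5111 0.1409; 0.1409 0.3900]  S=[0.6860]  K=[0.6958; 0.0689]  nu=[1.2333]  x^+=[1.8878, 0.9724]  P^+=[0.1790 0.1080; 0.1080 0.3867]
step 3: x^-=[2.2225, 0.7116]  P^-=[0.4809 0.1253; 0.1253 0.3064]  S=[0.6584]  K=[0.6847; 0.0786]  nu=[-5.4317]  x^+=[-1.4968, 0.2848]  P^+=[0.1722 0.0898; 0.0898 0.3023]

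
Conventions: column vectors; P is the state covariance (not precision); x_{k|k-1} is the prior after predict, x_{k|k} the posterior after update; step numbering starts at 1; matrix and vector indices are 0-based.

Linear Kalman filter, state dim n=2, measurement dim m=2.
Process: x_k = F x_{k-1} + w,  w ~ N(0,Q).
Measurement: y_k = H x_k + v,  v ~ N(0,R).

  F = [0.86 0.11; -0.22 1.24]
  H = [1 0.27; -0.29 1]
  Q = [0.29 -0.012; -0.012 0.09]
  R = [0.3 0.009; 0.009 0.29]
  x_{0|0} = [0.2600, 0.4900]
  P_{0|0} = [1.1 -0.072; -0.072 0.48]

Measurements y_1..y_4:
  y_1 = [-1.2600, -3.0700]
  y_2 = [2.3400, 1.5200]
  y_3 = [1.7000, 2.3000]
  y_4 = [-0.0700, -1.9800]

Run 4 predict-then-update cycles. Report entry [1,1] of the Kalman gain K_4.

step 1: x^-=[0.2775, 0.5504]  P^-=[1.0957 -0.2297; -0.2297 0.9206]  S=[1.3388 -0.2719; -0.2719 1.4359]  K=[0.7225 -0.2444; 0.1599 0.7178]  nu=[-1.6861, -3.5399]  x^+=[-0.0754, -2.2599]  P^+=[0.2151 -0.0020; -0.0020 0.2090]
step 2: x^-=[-0.3134, -2.7858]  P^-=[0.4512 -0.0263; -0.0263 0.4229]  S=[0.7679 -0.0319; -0.0319 0.7661]  K=[0.5709 -0.1813; 0.1381 0.5677]  nu=[3.4056, 4.2149]  x^+=[0.8663, 0.0772]  P^+=[0.1692 0.0016; 0.0016 0.1663]
step 3: x^-=[0.7535, -0.0949]  P^-=[0.4175 -0.0196; -0.0196 0.3531]  S=[0.7326 -0.0348; -0.0348 0.6896]  K=[0.5542 -0.1760; 0.1284 0.5268]  nu=[0.9721, 2.6134]  x^+=[0.8322, 1.4066]  P^+=[0.1643 0.0016; 0.0016 0.1544]
step 4: x^-=[0.8704, 1.5610]  P^-=[0.4137 -0.0204; -0.0204 0.3345]  S=[0.7270 -0.0394; -0.0394 0.6711]  K=[0.5518 -0.1767; 0.1241 0.5145]  nu=[-1.3619, -3.2886]  x^+=[0.7000, -0.2999]  P^+=[0.1636 0.0012; 0.0012 0.1507]

K[1,1] = 0.5145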